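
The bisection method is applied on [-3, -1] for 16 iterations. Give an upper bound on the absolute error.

Bisection error bound: |error| ≤ (b-a)/2^n
|error| ≤ (-1 - (-3))/2^16 = 2/2^16
|error| ≤ 0.0000305176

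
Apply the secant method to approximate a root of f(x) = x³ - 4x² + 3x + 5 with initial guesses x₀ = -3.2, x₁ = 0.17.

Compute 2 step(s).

f(x) = x³ - 4x² + 3x + 5
x₀ = -3.2, x₁ = 0.17

Secant formula: x_{n+1} = x_n - f(x_n)(x_n - x_{n-1})/(f(x_n) - f(x_{n-1}))

Iteration 1:
  f(-3.200000) = -78.328000
  f(0.170000) = 5.399313
  x_2 = 0.170000 - 5.399313×(0.170000 - (-3.200000))/(5.399313 - (-78.328000))
       = -0.047321
Iteration 2:
  f(0.170000) = 5.399313
  f(-0.047321) = 4.848975
  x_3 = -0.047321 - 4.848975×(-0.047321 - 0.170000)/(4.848975 - 5.399313)
       = -1.962112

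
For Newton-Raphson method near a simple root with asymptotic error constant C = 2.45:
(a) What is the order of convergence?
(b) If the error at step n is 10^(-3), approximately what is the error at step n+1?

(a) Newton-Raphson has quadratic (order 2) convergence near simple roots.
    This means |e_{n+1}| ≈ C|e_n|².

(b) With |e_n| = 10^(-3) and C = 2.45:
    |e_{n+1}| ≈ 2.45 × (10^(-3))² = 2.45 × 10^(-6)

(a) 2 (quadratic); (b) |e_{n+1}| ≈ 2.450e-06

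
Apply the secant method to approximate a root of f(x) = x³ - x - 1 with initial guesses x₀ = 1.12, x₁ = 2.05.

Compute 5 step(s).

f(x) = x³ - x - 1
x₀ = 1.12, x₁ = 2.05

Secant formula: x_{n+1} = x_n - f(x_n)(x_n - x_{n-1})/(f(x_n) - f(x_{n-1}))

Iteration 1:
  f(1.120000) = -0.715072
  f(2.050000) = 5.565125
  x_2 = 2.050000 - 5.565125×(2.050000 - 1.120000)/(5.565125 - (-0.715072))
       = 1.225891
Iteration 2:
  f(2.050000) = 5.565125
  f(1.225891) = -0.383611
  x_3 = 1.225891 - (-0.383611)×(1.225891 - 2.050000)/(-0.383611 - 5.565125)
       = 1.279035
Iteration 3:
  f(1.225891) = -0.383611
  f(1.279035) = -0.186624
  x_4 = 1.279035 - (-0.186624)×(1.279035 - 1.225891)/(-0.186624 - (-0.383611))
       = 1.329382
Iteration 4:
  f(1.279035) = -0.186624
  f(1.329382) = 0.019979
  x_5 = 1.329382 - 0.019979×(1.329382 - 1.279035)/(0.019979 - (-0.186624))
       = 1.324514
Iteration 5:
  f(1.329382) = 0.019979
  f(1.324514) = -0.000871
  x_6 = 1.324514 - (-0.000871)×(1.324514 - 1.329382)/(-0.000871 - 0.019979)
       = 1.324717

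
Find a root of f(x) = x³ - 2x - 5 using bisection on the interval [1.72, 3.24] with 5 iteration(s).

f(x) = x³ - 2x - 5
Initial interval: [1.72, 3.24]

Iteration 1:
  c_1 = (1.720000 + 3.240000)/2 = 2.480000
  f(c_1) = f(2.480000) = 5.292992
  f(a) × f(c) < 0, new interval: [1.720000, 2.480000]
Iteration 2:
  c_2 = (1.720000 + 2.480000)/2 = 2.100000
  f(c_2) = f(2.100000) = 0.061000
  f(a) × f(c) < 0, new interval: [1.720000, 2.100000]
Iteration 3:
  c_3 = (1.720000 + 2.100000)/2 = 1.910000
  f(c_3) = f(1.910000) = -1.852129
  f(a) × f(c) ≥ 0, new interval: [1.910000, 2.100000]
Iteration 4:
  c_4 = (1.910000 + 2.100000)/2 = 2.005000
  f(c_4) = f(2.005000) = -0.949850
  f(a) × f(c) ≥ 0, new interval: [2.005000, 2.100000]
Iteration 5:
  c_5 = (2.005000 + 2.100000)/2 = 2.052500
  f(c_5) = f(2.052500) = -0.458318
  f(a) × f(c) ≥ 0, new interval: [2.052500, 2.100000]

After 5 iteration(s), the approximation is c_5 = 2.052500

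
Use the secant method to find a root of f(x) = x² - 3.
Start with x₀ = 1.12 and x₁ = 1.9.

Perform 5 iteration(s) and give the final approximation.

f(x) = x² - 3
x₀ = 1.12, x₁ = 1.9

Secant formula: x_{n+1} = x_n - f(x_n)(x_n - x_{n-1})/(f(x_n) - f(x_{n-1}))

Iteration 1:
  f(1.120000) = -1.745600
  f(1.900000) = 0.610000
  x_2 = 1.900000 - 0.610000×(1.900000 - 1.120000)/(0.610000 - (-1.745600))
       = 1.698013
Iteration 2:
  f(1.900000) = 0.610000
  f(1.698013) = -0.116751
  x_3 = 1.698013 - (-0.116751)×(1.698013 - 1.900000)/(-0.116751 - 0.610000)
       = 1.730462
Iteration 3:
  f(1.698013) = -0.116751
  f(1.730462) = -0.005501
  x_4 = 1.730462 - (-0.005501)×(1.730462 - 1.698013)/(-0.005501 - (-0.116751))
       = 1.732067
Iteration 4:
  f(1.730462) = -0.005501
  f(1.732067) = 0.000055
  x_5 = 1.732067 - 0.000055×(1.732067 - 1.730462)/(0.000055 - (-0.005501))
       = 1.732051
Iteration 5:
  f(1.732067) = 0.000055
  f(1.732051) = 0.000000
  x_6 = 1.732051 - 0.000000×(1.732051 - 1.732067)/(0.000000 - 0.000055)
       = 1.732051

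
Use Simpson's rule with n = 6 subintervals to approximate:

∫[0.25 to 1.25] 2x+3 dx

f(x) = 2x+3
a = 0.25, b = 1.25, n = 6
h = (b - a)/n = 0.166667

Simpson's rule: (h/3)[f(x₀) + 4f(x₁) + 2f(x₂) + ... + f(xₙ)]

x_0 = 0.2500, f(x_0) = 3.500000, coefficient = 1
x_1 = 0.4167, f(x_1) = 3.833333, coefficient = 4
x_2 = 0.5833, f(x_2) = 4.166667, coefficient = 2
x_3 = 0.7500, f(x_3) = 4.500000, coefficient = 4
x_4 = 0.9167, f(x_4) = 4.833333, coefficient = 2
x_5 = 1.0833, f(x_5) = 5.166667, coefficient = 4
x_6 = 1.2500, f(x_6) = 5.500000, coefficient = 1

I ≈ (0.166667/3) × 81.000000 = 4.500000
Exact value: 4.500000
Error: 0.000000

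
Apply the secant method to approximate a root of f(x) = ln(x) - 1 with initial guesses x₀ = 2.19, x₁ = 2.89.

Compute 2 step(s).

f(x) = ln(x) - 1
x₀ = 2.19, x₁ = 2.89

Secant formula: x_{n+1} = x_n - f(x_n)(x_n - x_{n-1})/(f(x_n) - f(x_{n-1}))

Iteration 1:
  f(2.190000) = -0.216098
  f(2.890000) = 0.061257
  x_2 = 2.890000 - 0.061257×(2.890000 - 2.190000)/(0.061257 - (-0.216098))
       = 2.735398
Iteration 2:
  f(2.890000) = 0.061257
  f(2.735398) = 0.006277
  x_3 = 2.735398 - 0.006277×(2.735398 - 2.890000)/(0.006277 - 0.061257)
       = 2.717747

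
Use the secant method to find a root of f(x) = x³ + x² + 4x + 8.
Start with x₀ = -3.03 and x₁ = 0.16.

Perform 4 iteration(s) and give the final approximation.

f(x) = x³ + x² + 4x + 8
x₀ = -3.03, x₁ = 0.16

Secant formula: x_{n+1} = x_n - f(x_n)(x_n - x_{n-1})/(f(x_n) - f(x_{n-1}))

Iteration 1:
  f(-3.030000) = -22.757227
  f(0.160000) = 8.669696
  x_2 = 0.160000 - 8.669696×(0.160000 - (-3.030000))/(8.669696 - (-22.757227))
       = -0.720020
Iteration 2:
  f(0.160000) = 8.669696
  f(-0.720020) = 5.265068
  x_3 = -0.720020 - 5.265068×(-0.720020 - 0.160000)/(5.265068 - 8.669696)
       = -2.080923
Iteration 3:
  f(-0.720020) = 5.265068
  f(-2.080923) = -5.004350
  x_4 = -2.080923 - (-5.004350)×(-2.080923 - (-0.720020))/(-5.004350 - 5.265068)
       = -1.417747
Iteration 4:
  f(-2.080923) = -5.004350
  f(-1.417747) = 1.489338
  x_5 = -1.417747 - 1.489338×(-1.417747 - (-2.080923))/(1.489338 - (-5.004350))
       = -1.569847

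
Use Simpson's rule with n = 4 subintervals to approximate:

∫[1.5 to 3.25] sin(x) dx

f(x) = sin(x)
a = 1.5, b = 3.25, n = 4
h = (b - a)/n = 0.437500

Simpson's rule: (h/3)[f(x₀) + 4f(x₁) + 2f(x₂) + ... + f(xₙ)]

x_0 = 1.5000, f(x_0) = 0.997495, coefficient = 1
x_1 = 1.9375, f(x_1) = 0.933514, coefficient = 4
x_2 = 2.3750, f(x_2) = 0.693685, coefficient = 2
x_3 = 2.8125, f(x_3) = 0.323185, coefficient = 4
x_4 = 3.2500, f(x_4) = -0.108195, coefficient = 1

I ≈ (0.437500/3) × 7.303465 = 1.065089
Exact value: 1.064867
Error: 0.000222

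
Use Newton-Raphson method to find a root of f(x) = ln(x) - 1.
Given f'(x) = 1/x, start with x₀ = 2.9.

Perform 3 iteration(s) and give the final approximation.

f(x) = ln(x) - 1
f'(x) = 1/x
x₀ = 2.9

Newton-Raphson formula: x_{n+1} = x_n - f(x_n)/f'(x_n)

Iteration 1:
  f(2.900000) = 0.064711
  f'(2.900000) = 0.344828
  x_1 = 2.900000 - 0.064711/0.344828 = 2.712339
Iteration 2:
  f(2.712339) = -0.002189
  f'(2.712339) = 0.368685
  x_2 = 2.712339 - (-0.002189)/0.368685 = 2.718275
Iteration 3:
  f(2.718275) = -0.000002
  f'(2.718275) = 0.367880
  x_3 = 2.718275 - (-0.000002)/0.367880 = 2.718282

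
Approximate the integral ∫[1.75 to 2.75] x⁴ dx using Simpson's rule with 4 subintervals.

f(x) = x⁴
a = 1.75, b = 2.75, n = 4
h = (b - a)/n = 0.250000

Simpson's rule: (h/3)[f(x₀) + 4f(x₁) + 2f(x₂) + ... + f(xₙ)]

x_0 = 1.7500, f(x_0) = 9.378906, coefficient = 1
x_1 = 2.0000, f(x_1) = 16.000000, coefficient = 4
x_2 = 2.2500, f(x_2) = 25.628906, coefficient = 2
x_3 = 2.5000, f(x_3) = 39.062500, coefficient = 4
x_4 = 2.7500, f(x_4) = 57.191406, coefficient = 1

I ≈ (0.250000/3) × 338.078125 = 28.173177
Exact value: 28.172656
Error: 0.000521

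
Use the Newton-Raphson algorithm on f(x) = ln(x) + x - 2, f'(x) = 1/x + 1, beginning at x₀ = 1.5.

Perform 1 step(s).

f(x) = ln(x) + x - 2
f'(x) = 1/x + 1
x₀ = 1.5

Newton-Raphson formula: x_{n+1} = x_n - f(x_n)/f'(x_n)

Iteration 1:
  f(1.500000) = -0.094535
  f'(1.500000) = 1.666667
  x_1 = 1.500000 - (-0.094535)/1.666667 = 1.556721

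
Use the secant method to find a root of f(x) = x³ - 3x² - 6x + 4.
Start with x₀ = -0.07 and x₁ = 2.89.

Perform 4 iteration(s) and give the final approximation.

f(x) = x³ - 3x² - 6x + 4
x₀ = -0.07, x₁ = 2.89

Secant formula: x_{n+1} = x_n - f(x_n)(x_n - x_{n-1})/(f(x_n) - f(x_{n-1}))

Iteration 1:
  f(-0.070000) = 4.404957
  f(2.890000) = -14.258731
  x_2 = 2.890000 - (-14.258731)×(2.890000 - (-0.070000))/(-14.258731 - 4.404957)
       = 0.628612
Iteration 2:
  f(2.890000) = -14.258731
  f(0.628612) = -0.708731
  x_3 = 0.628612 - (-0.708731)×(0.628612 - 2.890000)/(-0.708731 - (-14.258731))
       = 0.510330
Iteration 3:
  f(0.628612) = -0.708731
  f(0.510330) = 0.289618
  x_4 = 0.510330 - 0.289618×(0.510330 - 0.628612)/(0.289618 - (-0.708731))
       = 0.544643
Iteration 4:
  f(0.510330) = 0.289618
  f(0.544643) = 0.003793
  x_5 = 0.544643 - 0.003793×(0.544643 - 0.510330)/(0.003793 - 0.289618)
       = 0.545099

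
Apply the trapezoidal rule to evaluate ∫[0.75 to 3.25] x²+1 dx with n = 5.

f(x) = x²+1
a = 0.75, b = 3.25, n = 5
h = (b - a)/n = 0.500000

Trapezoidal rule: (h/2)[f(x₀) + 2f(x₁) + 2f(x₂) + ... + f(xₙ)]

x_0 = 0.7500, f(x_0) = 1.562500, coefficient = 1
x_1 = 1.2500, f(x_1) = 2.562500, coefficient = 2
x_2 = 1.7500, f(x_2) = 4.062500, coefficient = 2
x_3 = 2.2500, f(x_3) = 6.062500, coefficient = 2
x_4 = 2.7500, f(x_4) = 8.562500, coefficient = 2
x_5 = 3.2500, f(x_5) = 11.562500, coefficient = 1

I ≈ (0.500000/2) × 55.625000 = 13.906250
Exact value: 13.802083
Error: 0.104167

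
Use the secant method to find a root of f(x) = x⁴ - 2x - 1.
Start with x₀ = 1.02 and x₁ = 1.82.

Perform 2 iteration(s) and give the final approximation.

f(x) = x⁴ - 2x - 1
x₀ = 1.02, x₁ = 1.82

Secant formula: x_{n+1} = x_n - f(x_n)(x_n - x_{n-1})/(f(x_n) - f(x_{n-1}))

Iteration 1:
  f(1.020000) = -1.957568
  f(1.820000) = 6.331994
  x_2 = 1.820000 - 6.331994×(1.820000 - 1.020000)/(6.331994 - (-1.957568))
       = 1.208919
Iteration 2:
  f(1.820000) = 6.331994
  f(1.208919) = -1.281900
  x_3 = 1.208919 - (-1.281900)×(1.208919 - 1.820000)/(-1.281900 - 6.331994)
       = 1.311802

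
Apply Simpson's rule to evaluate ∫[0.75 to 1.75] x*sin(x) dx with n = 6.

f(x) = x*sin(x)
a = 0.75, b = 1.75, n = 6
h = (b - a)/n = 0.166667

Simpson's rule: (h/3)[f(x₀) + 4f(x₁) + 2f(x₂) + ... + f(xₙ)]

x_0 = 0.7500, f(x_0) = 0.511229, coefficient = 1
x_1 = 0.9167, f(x_1) = 0.727446, coefficient = 4
x_2 = 1.0833, f(x_2) = 0.957151, coefficient = 2
x_3 = 1.2500, f(x_3) = 1.186231, coefficient = 4
x_4 = 1.4167, f(x_4) = 1.399873, coefficient = 2
x_5 = 1.5833, f(x_5) = 1.583209, coefficient = 4
x_6 = 1.7500, f(x_6) = 1.721975, coefficient = 1

I ≈ (0.166667/3) × 20.934796 = 1.163044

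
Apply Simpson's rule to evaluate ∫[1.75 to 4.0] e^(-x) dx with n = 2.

f(x) = e^(-x)
a = 1.75, b = 4.0, n = 2
h = (b - a)/n = 1.125000

Simpson's rule: (h/3)[f(x₀) + 4f(x₁) + 2f(x₂) + ... + f(xₙ)]

x_0 = 1.7500, f(x_0) = 0.173774, coefficient = 1
x_1 = 2.8750, f(x_1) = 0.056416, coefficient = 4
x_2 = 4.0000, f(x_2) = 0.018316, coefficient = 1

I ≈ (1.125000/3) × 0.417754 = 0.156658
Exact value: 0.155458
Error: 0.001199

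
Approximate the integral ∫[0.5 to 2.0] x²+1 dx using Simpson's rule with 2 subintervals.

f(x) = x²+1
a = 0.5, b = 2.0, n = 2
h = (b - a)/n = 0.750000

Simpson's rule: (h/3)[f(x₀) + 4f(x₁) + 2f(x₂) + ... + f(xₙ)]

x_0 = 0.5000, f(x_0) = 1.250000, coefficient = 1
x_1 = 1.2500, f(x_1) = 2.562500, coefficient = 4
x_2 = 2.0000, f(x_2) = 5.000000, coefficient = 1

I ≈ (0.750000/3) × 16.500000 = 4.125000
Exact value: 4.125000
Error: 0.000000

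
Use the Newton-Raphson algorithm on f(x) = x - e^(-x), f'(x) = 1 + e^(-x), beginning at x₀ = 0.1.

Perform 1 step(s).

f(x) = x - e^(-x)
f'(x) = 1 + e^(-x)
x₀ = 0.1

Newton-Raphson formula: x_{n+1} = x_n - f(x_n)/f'(x_n)

Iteration 1:
  f(0.100000) = -0.804837
  f'(0.100000) = 1.904837
  x_1 = 0.100000 - (-0.804837)/1.904837 = 0.522523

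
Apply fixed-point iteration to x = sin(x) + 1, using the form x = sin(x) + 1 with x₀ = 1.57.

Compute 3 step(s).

Equation: x = sin(x) + 1
Fixed-point form: x = sin(x) + 1
x₀ = 1.57

x_1 = g(1.570000) = 2.000000
x_2 = g(2.000000) = 1.909298
x_3 = g(1.909298) = 1.943253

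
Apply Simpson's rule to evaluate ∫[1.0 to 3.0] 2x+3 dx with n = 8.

f(x) = 2x+3
a = 1.0, b = 3.0, n = 8
h = (b - a)/n = 0.250000

Simpson's rule: (h/3)[f(x₀) + 4f(x₁) + 2f(x₂) + ... + f(xₙ)]

x_0 = 1.0000, f(x_0) = 5.000000, coefficient = 1
x_1 = 1.2500, f(x_1) = 5.500000, coefficient = 4
x_2 = 1.5000, f(x_2) = 6.000000, coefficient = 2
x_3 = 1.7500, f(x_3) = 6.500000, coefficient = 4
x_4 = 2.0000, f(x_4) = 7.000000, coefficient = 2
x_5 = 2.2500, f(x_5) = 7.500000, coefficient = 4
x_6 = 2.5000, f(x_6) = 8.000000, coefficient = 2
x_7 = 2.7500, f(x_7) = 8.500000, coefficient = 4
x_8 = 3.0000, f(x_8) = 9.000000, coefficient = 1

I ≈ (0.250000/3) × 168.000000 = 14.000000
Exact value: 14.000000
Error: 0.000000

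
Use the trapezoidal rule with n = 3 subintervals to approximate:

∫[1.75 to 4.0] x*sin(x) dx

f(x) = x*sin(x)
a = 1.75, b = 4.0, n = 3
h = (b - a)/n = 0.750000

Trapezoidal rule: (h/2)[f(x₀) + 2f(x₁) + 2f(x₂) + ... + f(xₙ)]

x_0 = 1.7500, f(x_0) = 1.721975, coefficient = 1
x_1 = 2.5000, f(x_1) = 1.496180, coefficient = 2
x_2 = 3.2500, f(x_2) = -0.351634, coefficient = 2
x_3 = 4.0000, f(x_3) = -3.027210, coefficient = 1

I ≈ (0.750000/2) × 0.983858 = 0.368947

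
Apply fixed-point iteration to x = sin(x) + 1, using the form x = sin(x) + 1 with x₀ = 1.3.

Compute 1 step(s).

Equation: x = sin(x) + 1
Fixed-point form: x = sin(x) + 1
x₀ = 1.3

x_1 = g(1.300000) = 1.963558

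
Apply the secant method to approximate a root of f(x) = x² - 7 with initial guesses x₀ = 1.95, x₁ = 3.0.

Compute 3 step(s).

f(x) = x² - 7
x₀ = 1.95, x₁ = 3.0

Secant formula: x_{n+1} = x_n - f(x_n)(x_n - x_{n-1})/(f(x_n) - f(x_{n-1}))

Iteration 1:
  f(1.950000) = -3.197500
  f(3.000000) = 2.000000
  x_2 = 3.000000 - 2.000000×(3.000000 - 1.950000)/(2.000000 - (-3.197500))
       = 2.595960
Iteration 2:
  f(3.000000) = 2.000000
  f(2.595960) = -0.260994
  x_3 = 2.595960 - (-0.260994)×(2.595960 - 3.000000)/(-0.260994 - 2.000000)
       = 2.642599
Iteration 3:
  f(2.595960) = -0.260994
  f(2.642599) = -0.016669
  x_4 = 2.642599 - (-0.016669)×(2.642599 - 2.595960)/(-0.016669 - (-0.260994))
       = 2.645781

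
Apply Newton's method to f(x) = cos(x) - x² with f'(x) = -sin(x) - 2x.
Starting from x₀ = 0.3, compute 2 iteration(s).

f(x) = cos(x) - x²
f'(x) = -sin(x) - 2x
x₀ = 0.3

Newton-Raphson formula: x_{n+1} = x_n - f(x_n)/f'(x_n)

Iteration 1:
  f(0.300000) = 0.865336
  f'(0.300000) = -0.895520
  x_1 = 0.300000 - 0.865336/(-0.895520) = 1.266295
Iteration 2:
  f(1.266295) = -1.303685
  f'(1.266295) = -3.486586
  x_2 = 1.266295 - (-1.303685)/(-3.486586) = 0.892380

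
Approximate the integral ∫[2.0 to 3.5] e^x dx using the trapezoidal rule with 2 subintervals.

f(x) = e^x
a = 2.0, b = 3.5, n = 2
h = (b - a)/n = 0.750000

Trapezoidal rule: (h/2)[f(x₀) + 2f(x₁) + 2f(x₂) + ... + f(xₙ)]

x_0 = 2.0000, f(x_0) = 7.389056, coefficient = 1
x_1 = 2.7500, f(x_1) = 15.642632, coefficient = 2
x_2 = 3.5000, f(x_2) = 33.115452, coefficient = 1

I ≈ (0.750000/2) × 71.789772 = 26.921164
Exact value: 25.726396
Error: 1.194769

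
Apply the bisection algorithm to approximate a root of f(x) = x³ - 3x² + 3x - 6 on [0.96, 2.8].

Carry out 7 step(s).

f(x) = x³ - 3x² + 3x - 6
Initial interval: [0.96, 2.8]

Iteration 1:
  c_1 = (0.960000 + 2.800000)/2 = 1.880000
  f(c_1) = f(1.880000) = -4.318528
  f(a) × f(c) ≥ 0, new interval: [1.880000, 2.800000]
Iteration 2:
  c_2 = (1.880000 + 2.800000)/2 = 2.340000
  f(c_2) = f(2.340000) = -2.593896
  f(a) × f(c) ≥ 0, new interval: [2.340000, 2.800000]
Iteration 3:
  c_3 = (2.340000 + 2.800000)/2 = 2.570000
  f(c_3) = f(2.570000) = -1.130107
  f(a) × f(c) ≥ 0, new interval: [2.570000, 2.800000]
Iteration 4:
  c_4 = (2.570000 + 2.800000)/2 = 2.685000
  f(c_4) = f(2.685000) = -0.215906
  f(a) × f(c) ≥ 0, new interval: [2.685000, 2.800000]
Iteration 5:
  c_5 = (2.685000 + 2.800000)/2 = 2.742500
  f(c_5) = f(2.742500) = 0.290764
  f(a) × f(c) < 0, new interval: [2.685000, 2.742500]
Iteration 6:
  c_6 = (2.685000 + 2.742500)/2 = 2.713750
  f(c_6) = f(2.713750) = 0.033179
  f(a) × f(c) < 0, new interval: [2.685000, 2.713750]
Iteration 7:
  c_7 = (2.685000 + 2.713750)/2 = 2.699375
  f(c_7) = f(2.699375) = -0.092417
  f(a) × f(c) ≥ 0, new interval: [2.699375, 2.713750]

After 7 iteration(s), the approximation is c_7 = 2.699375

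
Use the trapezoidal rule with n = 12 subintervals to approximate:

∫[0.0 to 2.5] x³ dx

f(x) = x³
a = 0.0, b = 2.5, n = 12
h = (b - a)/n = 0.208333

Trapezoidal rule: (h/2)[f(x₀) + 2f(x₁) + 2f(x₂) + ... + f(xₙ)]

x_0 = 0.0000, f(x_0) = 0.000000, coefficient = 1
x_1 = 0.2083, f(x_1) = 0.009042, coefficient = 2
x_2 = 0.4167, f(x_2) = 0.072338, coefficient = 2
x_3 = 0.6250, f(x_3) = 0.244141, coefficient = 2
x_4 = 0.8333, f(x_4) = 0.578704, coefficient = 2
x_5 = 1.0417, f(x_5) = 1.130281, coefficient = 2
x_6 = 1.2500, f(x_6) = 1.953125, coefficient = 2
x_7 = 1.4583, f(x_7) = 3.101490, coefficient = 2
x_8 = 1.6667, f(x_8) = 4.629630, coefficient = 2
x_9 = 1.8750, f(x_9) = 6.591797, coefficient = 2
x_10 = 2.0833, f(x_10) = 9.042245, coefficient = 2
x_11 = 2.2917, f(x_11) = 12.035229, coefficient = 2
x_12 = 2.5000, f(x_12) = 15.625000, coefficient = 1

I ≈ (0.208333/2) × 94.401042 = 9.833442
Exact value: 9.765625
Error: 0.067817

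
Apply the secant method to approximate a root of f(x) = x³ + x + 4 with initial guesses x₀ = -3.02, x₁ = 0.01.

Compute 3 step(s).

f(x) = x³ + x + 4
x₀ = -3.02, x₁ = 0.01

Secant formula: x_{n+1} = x_n - f(x_n)(x_n - x_{n-1})/(f(x_n) - f(x_{n-1}))

Iteration 1:
  f(-3.020000) = -26.563608
  f(0.010000) = 4.010001
  x_2 = 0.010000 - 4.010001×(0.010000 - (-3.020000))/(4.010001 - (-26.563608))
       = -0.387411
Iteration 2:
  f(0.010000) = 4.010001
  f(-0.387411) = 3.554443
  x_3 = -0.387411 - 3.554443×(-0.387411 - 0.010000)/(3.554443 - 4.010001)
       = -3.488171
Iteration 3:
  f(-0.387411) = 3.554443
  f(-3.488171) = -41.929930
  x_4 = -3.488171 - (-41.929930)×(-3.488171 - (-0.387411))/(-41.929930 - 3.554443)
       = -0.629725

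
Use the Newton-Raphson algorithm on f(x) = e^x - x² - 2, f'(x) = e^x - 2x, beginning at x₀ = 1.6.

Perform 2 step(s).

f(x) = e^x - x² - 2
f'(x) = e^x - 2x
x₀ = 1.6

Newton-Raphson formula: x_{n+1} = x_n - f(x_n)/f'(x_n)

Iteration 1:
  f(1.600000) = 0.393032
  f'(1.600000) = 1.753032
  x_1 = 1.600000 - 0.393032/1.753032 = 1.375799
Iteration 2:
  f(1.375799) = 0.065415
  f'(1.375799) = 1.206639
  x_2 = 1.375799 - 0.065415/1.206639 = 1.321586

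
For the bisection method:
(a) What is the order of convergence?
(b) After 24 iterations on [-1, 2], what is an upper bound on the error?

(a) Bisection has linear (order 1) convergence; the error is halved each step.

(b) Error bound = (b-a)/2^n = (2 - (-1))/2^{24}
    = 3/2^{24}

(a) 1 (linear); (b) error ≤ 1.79e-07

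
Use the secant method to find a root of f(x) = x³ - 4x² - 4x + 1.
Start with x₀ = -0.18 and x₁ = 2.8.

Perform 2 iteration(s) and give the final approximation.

f(x) = x³ - 4x² - 4x + 1
x₀ = -0.18, x₁ = 2.8

Secant formula: x_{n+1} = x_n - f(x_n)(x_n - x_{n-1})/(f(x_n) - f(x_{n-1}))

Iteration 1:
  f(-0.180000) = 1.584568
  f(2.800000) = -19.608000
  x_2 = 2.800000 - (-19.608000)×(2.800000 - (-0.180000))/(-19.608000 - 1.584568)
       = 0.042815
Iteration 2:
  f(2.800000) = -19.608000
  f(0.042815) = 0.821488
  x_3 = 0.042815 - 0.821488×(0.042815 - 2.800000)/(0.821488 - (-19.608000))
       = 0.153683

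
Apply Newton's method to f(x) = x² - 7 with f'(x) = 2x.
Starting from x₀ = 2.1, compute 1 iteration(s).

f(x) = x² - 7
f'(x) = 2x
x₀ = 2.1

Newton-Raphson formula: x_{n+1} = x_n - f(x_n)/f'(x_n)

Iteration 1:
  f(2.100000) = -2.590000
  f'(2.100000) = 4.200000
  x_1 = 2.100000 - (-2.590000)/4.200000 = 2.716667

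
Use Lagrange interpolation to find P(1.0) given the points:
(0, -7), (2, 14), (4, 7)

Lagrange interpolation formula:
P(x) = Σ yᵢ × Lᵢ(x)
where Lᵢ(x) = Π_{j≠i} (x - xⱼ)/(xᵢ - xⱼ)

L_0(1.0) = (1.0 - 2)/(0 - 2) × (1.0 - 4)/(0 - 4) = 0.375000
L_1(1.0) = (1.0 - 0)/(2 - 0) × (1.0 - 4)/(2 - 4) = 0.750000
L_2(1.0) = (1.0 - 0)/(4 - 0) × (1.0 - 2)/(4 - 2) = -0.125000

P(1.0) = (-7)×L_0(1.0) + 14×L_1(1.0) + 7×L_2(1.0)
P(1.0) = 7.000000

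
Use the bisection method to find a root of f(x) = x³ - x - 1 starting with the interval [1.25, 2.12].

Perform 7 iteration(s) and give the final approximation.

f(x) = x³ - x - 1
Initial interval: [1.25, 2.12]

Iteration 1:
  c_1 = (1.250000 + 2.120000)/2 = 1.685000
  f(c_1) = f(1.685000) = 2.099094
  f(a) × f(c) < 0, new interval: [1.250000, 1.685000]
Iteration 2:
  c_2 = (1.250000 + 1.685000)/2 = 1.467500
  f(c_2) = f(1.467500) = 0.692844
  f(a) × f(c) < 0, new interval: [1.250000, 1.467500]
Iteration 3:
  c_3 = (1.250000 + 1.467500)/2 = 1.358750
  f(c_3) = f(1.358750) = 0.149776
  f(a) × f(c) < 0, new interval: [1.250000, 1.358750]
Iteration 4:
  c_4 = (1.250000 + 1.358750)/2 = 1.304375
  f(c_4) = f(1.304375) = -0.085119
  f(a) × f(c) ≥ 0, new interval: [1.304375, 1.358750]
Iteration 5:
  c_5 = (1.304375 + 1.358750)/2 = 1.331562
  f(c_5) = f(1.331562) = 0.029376
  f(a) × f(c) < 0, new interval: [1.304375, 1.331562]
Iteration 6:
  c_6 = (1.304375 + 1.331562)/2 = 1.317969
  f(c_6) = f(1.317969) = -0.028602
  f(a) × f(c) ≥ 0, new interval: [1.317969, 1.331562]
Iteration 7:
  c_7 = (1.317969 + 1.331562)/2 = 1.324766
  f(c_7) = f(1.324766) = 0.000203
  f(a) × f(c) < 0, new interval: [1.317969, 1.324766]

After 7 iteration(s), the approximation is c_7 = 1.324766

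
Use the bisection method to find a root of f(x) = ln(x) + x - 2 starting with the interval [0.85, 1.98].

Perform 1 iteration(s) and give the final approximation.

f(x) = ln(x) + x - 2
Initial interval: [0.85, 1.98]

Iteration 1:
  c_1 = (0.850000 + 1.980000)/2 = 1.415000
  f(c_1) = f(1.415000) = -0.237870
  f(a) × f(c) ≥ 0, new interval: [1.415000, 1.980000]

After 1 iteration(s), the approximation is c_1 = 1.415000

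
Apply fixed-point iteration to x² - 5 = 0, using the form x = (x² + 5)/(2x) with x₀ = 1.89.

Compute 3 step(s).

Equation: x² - 5 = 0
Fixed-point form: x = (x² + 5)/(2x)
x₀ = 1.89

x_1 = g(1.890000) = 2.267751
x_2 = g(2.267751) = 2.236289
x_3 = g(2.236289) = 2.236068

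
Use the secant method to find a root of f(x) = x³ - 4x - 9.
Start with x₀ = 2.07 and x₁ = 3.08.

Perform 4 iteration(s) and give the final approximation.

f(x) = x³ - 4x - 9
x₀ = 2.07, x₁ = 3.08

Secant formula: x_{n+1} = x_n - f(x_n)(x_n - x_{n-1})/(f(x_n) - f(x_{n-1}))

Iteration 1:
  f(2.070000) = -8.410257
  f(3.080000) = 7.898112
  x_2 = 3.080000 - 7.898112×(3.080000 - 2.070000)/(7.898112 - (-8.410257))
       = 2.590859
Iteration 2:
  f(3.080000) = 7.898112
  f(2.590859) = -1.972166
  x_3 = 2.590859 - (-1.972166)×(2.590859 - 3.080000)/(-1.972166 - 7.898112)
       = 2.688593
Iteration 3:
  f(2.590859) = -1.972166
  f(2.688593) = -0.319782
  x_4 = 2.688593 - (-0.319782)×(2.688593 - 2.590859)/(-0.319782 - (-1.972166))
       = 2.707508
Iteration 4:
  f(2.688593) = -0.319782
  f(2.707508) = 0.017622
  x_5 = 2.707508 - 0.017622×(2.707508 - 2.688593)/(0.017622 - (-0.319782))
       = 2.706520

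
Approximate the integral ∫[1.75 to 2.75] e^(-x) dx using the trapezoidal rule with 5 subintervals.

f(x) = e^(-x)
a = 1.75, b = 2.75, n = 5
h = (b - a)/n = 0.200000

Trapezoidal rule: (h/2)[f(x₀) + 2f(x₁) + 2f(x₂) + ... + f(xₙ)]

x_0 = 1.7500, f(x_0) = 0.173774, coefficient = 1
x_1 = 1.9500, f(x_1) = 0.142274, coefficient = 2
x_2 = 2.1500, f(x_2) = 0.116484, coefficient = 2
x_3 = 2.3500, f(x_3) = 0.095369, coefficient = 2
x_4 = 2.5500, f(x_4) = 0.078082, coefficient = 2
x_5 = 2.7500, f(x_5) = 0.063928, coefficient = 1

I ≈ (0.200000/2) × 1.102120 = 0.110212
Exact value: 0.109846
Error: 0.000366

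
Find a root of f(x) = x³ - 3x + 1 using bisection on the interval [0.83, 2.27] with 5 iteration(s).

f(x) = x³ - 3x + 1
Initial interval: [0.83, 2.27]

Iteration 1:
  c_1 = (0.830000 + 2.270000)/2 = 1.550000
  f(c_1) = f(1.550000) = 0.073875
  f(a) × f(c) < 0, new interval: [0.830000, 1.550000]
Iteration 2:
  c_2 = (0.830000 + 1.550000)/2 = 1.190000
  f(c_2) = f(1.190000) = -0.884841
  f(a) × f(c) ≥ 0, new interval: [1.190000, 1.550000]
Iteration 3:
  c_3 = (1.190000 + 1.550000)/2 = 1.370000
  f(c_3) = f(1.370000) = -0.538647
  f(a) × f(c) ≥ 0, new interval: [1.370000, 1.550000]
Iteration 4:
  c_4 = (1.370000 + 1.550000)/2 = 1.460000
  f(c_4) = f(1.460000) = -0.267864
  f(a) × f(c) ≥ 0, new interval: [1.460000, 1.550000]
Iteration 5:
  c_5 = (1.460000 + 1.550000)/2 = 1.505000
  f(c_5) = f(1.505000) = -0.106137
  f(a) × f(c) ≥ 0, new interval: [1.505000, 1.550000]

After 5 iteration(s), the approximation is c_5 = 1.505000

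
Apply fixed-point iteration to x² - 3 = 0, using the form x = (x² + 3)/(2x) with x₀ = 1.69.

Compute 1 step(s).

Equation: x² - 3 = 0
Fixed-point form: x = (x² + 3)/(2x)
x₀ = 1.69

x_1 = g(1.690000) = 1.732574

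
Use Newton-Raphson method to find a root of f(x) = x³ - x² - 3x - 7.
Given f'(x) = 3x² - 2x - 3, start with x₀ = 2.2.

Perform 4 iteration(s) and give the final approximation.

f(x) = x³ - x² - 3x - 7
f'(x) = 3x² - 2x - 3
x₀ = 2.2

Newton-Raphson formula: x_{n+1} = x_n - f(x_n)/f'(x_n)

Iteration 1:
  f(2.200000) = -7.792000
  f'(2.200000) = 7.120000
  x_1 = 2.200000 - (-7.792000)/7.120000 = 3.294382
Iteration 2:
  f(3.294382) = 8.017674
  f'(3.294382) = 22.970095
  x_2 = 3.294382 - 8.017674/22.970095 = 2.945334
Iteration 3:
  f(2.945334) = 1.039750
  f'(2.945334) = 17.134304
  x_3 = 2.945334 - 1.039750/17.134304 = 2.884651
Iteration 4:
  f(2.884651) = 0.028631
  f'(2.884651) = 16.194337
  x_4 = 2.884651 - 0.028631/16.194337 = 2.882883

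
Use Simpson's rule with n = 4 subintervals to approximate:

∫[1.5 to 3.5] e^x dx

f(x) = e^x
a = 1.5, b = 3.5, n = 4
h = (b - a)/n = 0.500000

Simpson's rule: (h/3)[f(x₀) + 4f(x₁) + 2f(x₂) + ... + f(xₙ)]

x_0 = 1.5000, f(x_0) = 4.481689, coefficient = 1
x_1 = 2.0000, f(x_1) = 7.389056, coefficient = 4
x_2 = 2.5000, f(x_2) = 12.182494, coefficient = 2
x_3 = 3.0000, f(x_3) = 20.085537, coefficient = 4
x_4 = 3.5000, f(x_4) = 33.115452, coefficient = 1

I ≈ (0.500000/3) × 171.860501 = 28.643417
Exact value: 28.633763
Error: 0.009654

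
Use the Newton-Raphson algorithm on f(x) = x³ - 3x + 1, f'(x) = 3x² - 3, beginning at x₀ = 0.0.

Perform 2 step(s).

f(x) = x³ - 3x + 1
f'(x) = 3x² - 3
x₀ = 0.0

Newton-Raphson formula: x_{n+1} = x_n - f(x_n)/f'(x_n)

Iteration 1:
  f(0.000000) = 1.000000
  f'(0.000000) = -3.000000
  x_1 = 0.000000 - 1.000000/(-3.000000) = 0.333333
Iteration 2:
  f(0.333333) = 0.037037
  f'(0.333333) = -2.666667
  x_2 = 0.333333 - 0.037037/(-2.666667) = 0.347222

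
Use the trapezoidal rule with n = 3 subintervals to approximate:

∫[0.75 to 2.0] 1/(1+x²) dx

f(x) = 1/(1+x²)
a = 0.75, b = 2.0, n = 3
h = (b - a)/n = 0.416667

Trapezoidal rule: (h/2)[f(x₀) + 2f(x₁) + 2f(x₂) + ... + f(xₙ)]

x_0 = 0.7500, f(x_0) = 0.640000, coefficient = 1
x_1 = 1.1667, f(x_1) = 0.423529, coefficient = 2
x_2 = 1.5833, f(x_2) = 0.285149, coefficient = 2
x_3 = 2.0000, f(x_3) = 0.200000, coefficient = 1

I ≈ (0.416667/2) × 2.257356 = 0.470282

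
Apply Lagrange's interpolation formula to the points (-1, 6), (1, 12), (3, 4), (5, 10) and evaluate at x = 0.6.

Lagrange interpolation formula:
P(x) = Σ yᵢ × Lᵢ(x)
where Lᵢ(x) = Π_{j≠i} (x - xⱼ)/(xᵢ - xⱼ)

L_0(0.6) = (0.6 - 1)/(-1 - 1) × (0.6 - 3)/(-1 - 3) × (0.6 - 5)/(-1 - 5) = 0.088000
L_1(0.6) = (0.6 - (-1))/(1 - (-1)) × (0.6 - 3)/(1 - 3) × (0.6 - 5)/(1 - 5) = 1.056000
L_2(0.6) = (0.6 - (-1))/(3 - (-1)) × (0.6 - 1)/(3 - 1) × (0.6 - 5)/(3 - 5) = -0.176000
L_3(0.6) = (0.6 - (-1))/(5 - (-1)) × (0.6 - 1)/(5 - 1) × (0.6 - 3)/(5 - 3) = 0.032000

P(0.6) = 6×L_0(0.6) + 12×L_1(0.6) + 4×L_2(0.6) + 10×L_3(0.6)
P(0.6) = 12.816000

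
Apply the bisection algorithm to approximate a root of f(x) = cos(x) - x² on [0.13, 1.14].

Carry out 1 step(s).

f(x) = cos(x) - x²
Initial interval: [0.13, 1.14]

Iteration 1:
  c_1 = (0.130000 + 1.140000)/2 = 0.635000
  f(c_1) = f(0.635000) = 0.401847
  f(a) × f(c) ≥ 0, new interval: [0.635000, 1.140000]

After 1 iteration(s), the approximation is c_1 = 0.635000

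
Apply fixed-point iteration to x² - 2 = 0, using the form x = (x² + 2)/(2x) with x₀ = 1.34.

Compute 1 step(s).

Equation: x² - 2 = 0
Fixed-point form: x = (x² + 2)/(2x)
x₀ = 1.34

x_1 = g(1.340000) = 1.416269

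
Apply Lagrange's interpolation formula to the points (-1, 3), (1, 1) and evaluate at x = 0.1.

Lagrange interpolation formula:
P(x) = Σ yᵢ × Lᵢ(x)
where Lᵢ(x) = Π_{j≠i} (x - xⱼ)/(xᵢ - xⱼ)

L_0(0.1) = (0.1 - 1)/(-1 - 1) = 0.450000
L_1(0.1) = (0.1 - (-1))/(1 - (-1)) = 0.550000

P(0.1) = 3×L_0(0.1) + 1×L_1(0.1)
P(0.1) = 1.900000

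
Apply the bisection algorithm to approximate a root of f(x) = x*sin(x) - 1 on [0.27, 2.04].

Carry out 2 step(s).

f(x) = x*sin(x) - 1
Initial interval: [0.27, 2.04]

Iteration 1:
  c_1 = (0.270000 + 2.040000)/2 = 1.155000
  f(c_1) = f(1.155000) = 0.056588
  f(a) × f(c) < 0, new interval: [0.270000, 1.155000]
Iteration 2:
  c_2 = (0.270000 + 1.155000)/2 = 0.712500
  f(c_2) = f(0.712500) = -0.534219
  f(a) × f(c) ≥ 0, new interval: [0.712500, 1.155000]

After 2 iteration(s), the approximation is c_2 = 0.712500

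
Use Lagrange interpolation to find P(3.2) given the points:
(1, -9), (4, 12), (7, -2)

Lagrange interpolation formula:
P(x) = Σ yᵢ × Lᵢ(x)
where Lᵢ(x) = Π_{j≠i} (x - xⱼ)/(xᵢ - xⱼ)

L_0(3.2) = (3.2 - 4)/(1 - 4) × (3.2 - 7)/(1 - 7) = 0.168889
L_1(3.2) = (3.2 - 1)/(4 - 1) × (3.2 - 7)/(4 - 7) = 0.928889
L_2(3.2) = (3.2 - 1)/(7 - 1) × (3.2 - 4)/(7 - 4) = -0.097778

P(3.2) = (-9)×L_0(3.2) + 12×L_1(3.2) + (-2)×L_2(3.2)
P(3.2) = 9.822222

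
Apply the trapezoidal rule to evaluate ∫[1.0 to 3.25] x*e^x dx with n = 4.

f(x) = x*e^x
a = 1.0, b = 3.25, n = 4
h = (b - a)/n = 0.562500

Trapezoidal rule: (h/2)[f(x₀) + 2f(x₁) + 2f(x₂) + ... + f(xₙ)]

x_0 = 1.0000, f(x_0) = 2.718282, coefficient = 1
x_1 = 1.5625, f(x_1) = 7.454271, coefficient = 2
x_2 = 2.1250, f(x_2) = 17.792407, coefficient = 2
x_3 = 2.6875, f(x_3) = 39.492524, coefficient = 2
x_4 = 3.2500, f(x_4) = 83.818605, coefficient = 1

I ≈ (0.562500/2) × 216.015290 = 60.754300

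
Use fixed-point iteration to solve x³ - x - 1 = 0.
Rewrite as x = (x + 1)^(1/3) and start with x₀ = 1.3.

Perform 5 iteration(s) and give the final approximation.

Equation: x³ - x - 1 = 0
Fixed-point form: x = (x + 1)^(1/3)
x₀ = 1.3

x_1 = g(1.300000) = 1.320006
x_2 = g(1.320006) = 1.323822
x_3 = g(1.323822) = 1.324548
x_4 = g(1.324548) = 1.324686
x_5 = g(1.324686) = 1.324712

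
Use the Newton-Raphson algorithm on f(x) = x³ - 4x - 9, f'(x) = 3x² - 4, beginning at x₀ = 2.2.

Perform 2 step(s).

f(x) = x³ - 4x - 9
f'(x) = 3x² - 4
x₀ = 2.2

Newton-Raphson formula: x_{n+1} = x_n - f(x_n)/f'(x_n)

Iteration 1:
  f(2.200000) = -7.152000
  f'(2.200000) = 10.520000
  x_1 = 2.200000 - (-7.152000)/10.520000 = 2.879848
Iteration 2:
  f(2.879848) = 3.364696
  f'(2.879848) = 20.880572
  x_2 = 2.879848 - 3.364696/20.880572 = 2.718708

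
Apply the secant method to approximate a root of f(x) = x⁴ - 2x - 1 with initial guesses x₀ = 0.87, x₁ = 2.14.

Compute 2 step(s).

f(x) = x⁴ - 2x - 1
x₀ = 0.87, x₁ = 2.14

Secant formula: x_{n+1} = x_n - f(x_n)(x_n - x_{n-1})/(f(x_n) - f(x_{n-1}))

Iteration 1:
  f(0.870000) = -2.167102
  f(2.140000) = 15.692736
  x_2 = 2.140000 - 15.692736×(2.140000 - 0.870000)/(15.692736 - (-2.167102))
       = 1.024101
Iteration 2:
  f(2.140000) = 15.692736
  f(1.024101) = -1.948256
  x_3 = 1.024101 - (-1.948256)×(1.024101 - 2.140000)/(-1.948256 - 15.692736)
       = 1.147340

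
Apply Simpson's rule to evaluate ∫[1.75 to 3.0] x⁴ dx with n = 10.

f(x) = x⁴
a = 1.75, b = 3.0, n = 10
h = (b - a)/n = 0.125000

Simpson's rule: (h/3)[f(x₀) + 4f(x₁) + 2f(x₂) + ... + f(xₙ)]

x_0 = 1.7500, f(x_0) = 9.378906, coefficient = 1
x_1 = 1.8750, f(x_1) = 12.359619, coefficient = 4
x_2 = 2.0000, f(x_2) = 16.000000, coefficient = 2
x_3 = 2.1250, f(x_3) = 20.390869, coefficient = 4
x_4 = 2.2500, f(x_4) = 25.628906, coefficient = 2
x_5 = 2.3750, f(x_5) = 31.816650, coefficient = 4
x_6 = 2.5000, f(x_6) = 39.062500, coefficient = 2
x_7 = 2.6250, f(x_7) = 47.480713, coefficient = 4
x_8 = 2.7500, f(x_8) = 57.191406, coefficient = 2
x_9 = 2.8750, f(x_9) = 68.320557, coefficient = 4
x_10 = 3.0000, f(x_10) = 81.000000, coefficient = 1

I ≈ (0.125000/3) × 1087.618164 = 45.317424
Exact value: 45.317383
Error: 0.000041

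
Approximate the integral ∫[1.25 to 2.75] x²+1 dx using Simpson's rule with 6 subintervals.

f(x) = x²+1
a = 1.25, b = 2.75, n = 6
h = (b - a)/n = 0.250000

Simpson's rule: (h/3)[f(x₀) + 4f(x₁) + 2f(x₂) + ... + f(xₙ)]

x_0 = 1.2500, f(x_0) = 2.562500, coefficient = 1
x_1 = 1.5000, f(x_1) = 3.250000, coefficient = 4
x_2 = 1.7500, f(x_2) = 4.062500, coefficient = 2
x_3 = 2.0000, f(x_3) = 5.000000, coefficient = 4
x_4 = 2.2500, f(x_4) = 6.062500, coefficient = 2
x_5 = 2.5000, f(x_5) = 7.250000, coefficient = 4
x_6 = 2.7500, f(x_6) = 8.562500, coefficient = 1

I ≈ (0.250000/3) × 93.375000 = 7.781250
Exact value: 7.781250
Error: 0.000000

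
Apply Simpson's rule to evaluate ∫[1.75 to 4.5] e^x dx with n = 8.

f(x) = e^x
a = 1.75, b = 4.5, n = 8
h = (b - a)/n = 0.343750

Simpson's rule: (h/3)[f(x₀) + 4f(x₁) + 2f(x₂) + ... + f(xₙ)]

x_0 = 1.7500, f(x_0) = 5.754603, coefficient = 1
x_1 = 2.0938, f(x_1) = 8.115291, coefficient = 4
x_2 = 2.4375, f(x_2) = 11.444394, coefficient = 2
x_3 = 2.7812, f(x_3) = 16.139182, coefficient = 4
x_4 = 3.1250, f(x_4) = 22.759895, coefficient = 2
x_5 = 3.4688, f(x_5) = 32.096597, coefficient = 4
x_6 = 3.8125, f(x_6) = 45.263456, coefficient = 2
x_7 = 4.1562, f(x_7) = 63.831704, coefficient = 4
x_8 = 4.5000, f(x_8) = 90.017131, coefficient = 1

I ≈ (0.343750/3) × 735.438320 = 84.268974
Exact value: 84.262529
Error: 0.006445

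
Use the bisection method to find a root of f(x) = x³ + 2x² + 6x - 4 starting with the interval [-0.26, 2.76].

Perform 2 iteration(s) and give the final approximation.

f(x) = x³ + 2x² + 6x - 4
Initial interval: [-0.26, 2.76]

Iteration 1:
  c_1 = (-0.260000 + 2.760000)/2 = 1.250000
  f(c_1) = f(1.250000) = 8.578125
  f(a) × f(c) < 0, new interval: [-0.260000, 1.250000]
Iteration 2:
  c_2 = (-0.260000 + 1.250000)/2 = 0.495000
  f(c_2) = f(0.495000) = -0.418663
  f(a) × f(c) ≥ 0, new interval: [0.495000, 1.250000]

After 2 iteration(s), the approximation is c_2 = 0.495000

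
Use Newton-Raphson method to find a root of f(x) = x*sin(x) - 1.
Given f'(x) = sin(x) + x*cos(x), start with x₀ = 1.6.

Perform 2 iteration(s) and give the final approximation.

f(x) = x*sin(x) - 1
f'(x) = sin(x) + x*cos(x)
x₀ = 1.6

Newton-Raphson formula: x_{n+1} = x_n - f(x_n)/f'(x_n)

Iteration 1:
  f(1.600000) = 0.599318
  f'(1.600000) = 0.952854
  x_1 = 1.600000 - 0.599318/0.952854 = 0.971029
Iteration 2:
  f(0.971029) = -0.198448
  f'(0.971029) = 1.373565
  x_2 = 0.971029 - (-0.198448)/1.373565 = 1.115505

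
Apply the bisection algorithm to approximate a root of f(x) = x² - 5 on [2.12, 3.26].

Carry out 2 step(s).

f(x) = x² - 5
Initial interval: [2.12, 3.26]

Iteration 1:
  c_1 = (2.120000 + 3.260000)/2 = 2.690000
  f(c_1) = f(2.690000) = 2.236100
  f(a) × f(c) < 0, new interval: [2.120000, 2.690000]
Iteration 2:
  c_2 = (2.120000 + 2.690000)/2 = 2.405000
  f(c_2) = f(2.405000) = 0.784025
  f(a) × f(c) < 0, new interval: [2.120000, 2.405000]

After 2 iteration(s), the approximation is c_2 = 2.405000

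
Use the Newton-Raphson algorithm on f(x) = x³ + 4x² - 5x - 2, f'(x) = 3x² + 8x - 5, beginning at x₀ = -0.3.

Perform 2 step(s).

f(x) = x³ + 4x² - 5x - 2
f'(x) = 3x² + 8x - 5
x₀ = -0.3

Newton-Raphson formula: x_{n+1} = x_n - f(x_n)/f'(x_n)

Iteration 1:
  f(-0.300000) = -0.167000
  f'(-0.300000) = -7.130000
  x_1 = -0.300000 - (-0.167000)/(-7.130000) = -0.323422
Iteration 2:
  f(-0.323422) = 0.001688
  f'(-0.323422) = -7.273572
  x_2 = -0.323422 - 0.001688/(-7.273572) = -0.323190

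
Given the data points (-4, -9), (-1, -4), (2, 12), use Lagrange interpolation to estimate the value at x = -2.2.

Lagrange interpolation formula:
P(x) = Σ yᵢ × Lᵢ(x)
where Lᵢ(x) = Π_{j≠i} (x - xⱼ)/(xᵢ - xⱼ)

L_0(-2.2) = (-2.2 - (-1))/(-4 - (-1)) × (-2.2 - 2)/(-4 - 2) = 0.280000
L_1(-2.2) = (-2.2 - (-4))/(-1 - (-4)) × (-2.2 - 2)/(-1 - 2) = 0.840000
L_2(-2.2) = (-2.2 - (-4))/(2 - (-4)) × (-2.2 - (-1))/(2 - (-1)) = -0.120000

P(-2.2) = (-9)×L_0(-2.2) + (-4)×L_1(-2.2) + 12×L_2(-2.2)
P(-2.2) = -7.320000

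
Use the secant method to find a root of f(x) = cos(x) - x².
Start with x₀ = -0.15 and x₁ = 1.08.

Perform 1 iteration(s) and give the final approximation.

f(x) = cos(x) - x²
x₀ = -0.15, x₁ = 1.08

Secant formula: x_{n+1} = x_n - f(x_n)(x_n - x_{n-1})/(f(x_n) - f(x_{n-1}))

Iteration 1:
  f(-0.150000) = 0.966271
  f(1.080000) = -0.695072
  x_2 = 1.080000 - (-0.695072)×(1.080000 - (-0.150000))/(-0.695072 - 0.966271)
       = 0.565393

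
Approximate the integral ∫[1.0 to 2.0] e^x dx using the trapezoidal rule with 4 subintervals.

f(x) = e^x
a = 1.0, b = 2.0, n = 4
h = (b - a)/n = 0.250000

Trapezoidal rule: (h/2)[f(x₀) + 2f(x₁) + 2f(x₂) + ... + f(xₙ)]

x_0 = 1.0000, f(x_0) = 2.718282, coefficient = 1
x_1 = 1.2500, f(x_1) = 3.490343, coefficient = 2
x_2 = 1.5000, f(x_2) = 4.481689, coefficient = 2
x_3 = 1.7500, f(x_3) = 5.754603, coefficient = 2
x_4 = 2.0000, f(x_4) = 7.389056, coefficient = 1

I ≈ (0.250000/2) × 37.560607 = 4.695076
Exact value: 4.670774
Error: 0.024302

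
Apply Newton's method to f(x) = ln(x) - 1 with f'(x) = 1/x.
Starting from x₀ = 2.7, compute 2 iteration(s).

f(x) = ln(x) - 1
f'(x) = 1/x
x₀ = 2.7

Newton-Raphson formula: x_{n+1} = x_n - f(x_n)/f'(x_n)

Iteration 1:
  f(2.700000) = -0.006748
  f'(2.700000) = 0.370370
  x_1 = 2.700000 - (-0.006748)/0.370370 = 2.718220
Iteration 2:
  f(2.718220) = -0.000023
  f'(2.718220) = 0.367888
  x_2 = 2.718220 - (-0.000023)/0.367888 = 2.718282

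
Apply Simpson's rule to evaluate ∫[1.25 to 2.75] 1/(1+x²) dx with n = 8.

f(x) = 1/(1+x²)
a = 1.25, b = 2.75, n = 8
h = (b - a)/n = 0.187500

Simpson's rule: (h/3)[f(x₀) + 4f(x₁) + 2f(x₂) + ... + f(xₙ)]

x_0 = 1.2500, f(x_0) = 0.390244, coefficient = 1
x_1 = 1.4375, f(x_1) = 0.326115, coefficient = 4
x_2 = 1.6250, f(x_2) = 0.274678, coefficient = 2
x_3 = 1.8125, f(x_3) = 0.233364, coefficient = 4
x_4 = 2.0000, f(x_4) = 0.200000, coefficient = 2
x_5 = 2.1875, f(x_5) = 0.172856, coefficient = 4
x_6 = 2.3750, f(x_6) = 0.150588, coefficient = 2
x_7 = 2.5625, f(x_7) = 0.132163, coefficient = 4
x_8 = 2.7500, f(x_8) = 0.116788, coefficient = 1

I ≈ (0.187500/3) × 5.215556 = 0.325972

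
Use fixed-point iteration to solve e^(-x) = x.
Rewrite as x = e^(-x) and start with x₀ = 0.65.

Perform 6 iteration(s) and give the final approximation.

Equation: e^(-x) = x
Fixed-point form: x = e^(-x)
x₀ = 0.65

x_1 = g(0.650000) = 0.522046
x_2 = g(0.522046) = 0.593306
x_3 = g(0.593306) = 0.552498
x_4 = g(0.552498) = 0.575510
x_5 = g(0.575510) = 0.562418
x_6 = g(0.562418) = 0.569830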